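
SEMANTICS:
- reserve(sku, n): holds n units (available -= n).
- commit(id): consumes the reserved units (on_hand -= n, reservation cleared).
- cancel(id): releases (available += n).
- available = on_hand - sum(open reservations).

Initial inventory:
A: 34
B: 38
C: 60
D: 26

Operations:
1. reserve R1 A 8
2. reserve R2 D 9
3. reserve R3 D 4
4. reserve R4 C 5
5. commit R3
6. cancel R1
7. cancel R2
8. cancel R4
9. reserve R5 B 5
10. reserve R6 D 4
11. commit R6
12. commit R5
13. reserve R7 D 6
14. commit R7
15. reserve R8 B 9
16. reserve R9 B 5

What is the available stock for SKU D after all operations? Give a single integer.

Step 1: reserve R1 A 8 -> on_hand[A=34 B=38 C=60 D=26] avail[A=26 B=38 C=60 D=26] open={R1}
Step 2: reserve R2 D 9 -> on_hand[A=34 B=38 C=60 D=26] avail[A=26 B=38 C=60 D=17] open={R1,R2}
Step 3: reserve R3 D 4 -> on_hand[A=34 B=38 C=60 D=26] avail[A=26 B=38 C=60 D=13] open={R1,R2,R3}
Step 4: reserve R4 C 5 -> on_hand[A=34 B=38 C=60 D=26] avail[A=26 B=38 C=55 D=13] open={R1,R2,R3,R4}
Step 5: commit R3 -> on_hand[A=34 B=38 C=60 D=22] avail[A=26 B=38 C=55 D=13] open={R1,R2,R4}
Step 6: cancel R1 -> on_hand[A=34 B=38 C=60 D=22] avail[A=34 B=38 C=55 D=13] open={R2,R4}
Step 7: cancel R2 -> on_hand[A=34 B=38 C=60 D=22] avail[A=34 B=38 C=55 D=22] open={R4}
Step 8: cancel R4 -> on_hand[A=34 B=38 C=60 D=22] avail[A=34 B=38 C=60 D=22] open={}
Step 9: reserve R5 B 5 -> on_hand[A=34 B=38 C=60 D=22] avail[A=34 B=33 C=60 D=22] open={R5}
Step 10: reserve R6 D 4 -> on_hand[A=34 B=38 C=60 D=22] avail[A=34 B=33 C=60 D=18] open={R5,R6}
Step 11: commit R6 -> on_hand[A=34 B=38 C=60 D=18] avail[A=34 B=33 C=60 D=18] open={R5}
Step 12: commit R5 -> on_hand[A=34 B=33 C=60 D=18] avail[A=34 B=33 C=60 D=18] open={}
Step 13: reserve R7 D 6 -> on_hand[A=34 B=33 C=60 D=18] avail[A=34 B=33 C=60 D=12] open={R7}
Step 14: commit R7 -> on_hand[A=34 B=33 C=60 D=12] avail[A=34 B=33 C=60 D=12] open={}
Step 15: reserve R8 B 9 -> on_hand[A=34 B=33 C=60 D=12] avail[A=34 B=24 C=60 D=12] open={R8}
Step 16: reserve R9 B 5 -> on_hand[A=34 B=33 C=60 D=12] avail[A=34 B=19 C=60 D=12] open={R8,R9}
Final available[D] = 12

Answer: 12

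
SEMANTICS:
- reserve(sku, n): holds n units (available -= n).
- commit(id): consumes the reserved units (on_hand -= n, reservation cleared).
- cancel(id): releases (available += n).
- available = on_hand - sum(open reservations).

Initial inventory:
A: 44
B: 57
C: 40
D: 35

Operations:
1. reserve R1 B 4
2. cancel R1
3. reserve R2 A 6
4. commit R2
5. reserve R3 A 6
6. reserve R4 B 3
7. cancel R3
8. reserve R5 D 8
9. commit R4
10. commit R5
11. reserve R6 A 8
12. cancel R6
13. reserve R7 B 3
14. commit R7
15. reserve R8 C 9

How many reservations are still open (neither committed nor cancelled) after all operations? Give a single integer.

Step 1: reserve R1 B 4 -> on_hand[A=44 B=57 C=40 D=35] avail[A=44 B=53 C=40 D=35] open={R1}
Step 2: cancel R1 -> on_hand[A=44 B=57 C=40 D=35] avail[A=44 B=57 C=40 D=35] open={}
Step 3: reserve R2 A 6 -> on_hand[A=44 B=57 C=40 D=35] avail[A=38 B=57 C=40 D=35] open={R2}
Step 4: commit R2 -> on_hand[A=38 B=57 C=40 D=35] avail[A=38 B=57 C=40 D=35] open={}
Step 5: reserve R3 A 6 -> on_hand[A=38 B=57 C=40 D=35] avail[A=32 B=57 C=40 D=35] open={R3}
Step 6: reserve R4 B 3 -> on_hand[A=38 B=57 C=40 D=35] avail[A=32 B=54 C=40 D=35] open={R3,R4}
Step 7: cancel R3 -> on_hand[A=38 B=57 C=40 D=35] avail[A=38 B=54 C=40 D=35] open={R4}
Step 8: reserve R5 D 8 -> on_hand[A=38 B=57 C=40 D=35] avail[A=38 B=54 C=40 D=27] open={R4,R5}
Step 9: commit R4 -> on_hand[A=38 B=54 C=40 D=35] avail[A=38 B=54 C=40 D=27] open={R5}
Step 10: commit R5 -> on_hand[A=38 B=54 C=40 D=27] avail[A=38 B=54 C=40 D=27] open={}
Step 11: reserve R6 A 8 -> on_hand[A=38 B=54 C=40 D=27] avail[A=30 B=54 C=40 D=27] open={R6}
Step 12: cancel R6 -> on_hand[A=38 B=54 C=40 D=27] avail[A=38 B=54 C=40 D=27] open={}
Step 13: reserve R7 B 3 -> on_hand[A=38 B=54 C=40 D=27] avail[A=38 B=51 C=40 D=27] open={R7}
Step 14: commit R7 -> on_hand[A=38 B=51 C=40 D=27] avail[A=38 B=51 C=40 D=27] open={}
Step 15: reserve R8 C 9 -> on_hand[A=38 B=51 C=40 D=27] avail[A=38 B=51 C=31 D=27] open={R8}
Open reservations: ['R8'] -> 1

Answer: 1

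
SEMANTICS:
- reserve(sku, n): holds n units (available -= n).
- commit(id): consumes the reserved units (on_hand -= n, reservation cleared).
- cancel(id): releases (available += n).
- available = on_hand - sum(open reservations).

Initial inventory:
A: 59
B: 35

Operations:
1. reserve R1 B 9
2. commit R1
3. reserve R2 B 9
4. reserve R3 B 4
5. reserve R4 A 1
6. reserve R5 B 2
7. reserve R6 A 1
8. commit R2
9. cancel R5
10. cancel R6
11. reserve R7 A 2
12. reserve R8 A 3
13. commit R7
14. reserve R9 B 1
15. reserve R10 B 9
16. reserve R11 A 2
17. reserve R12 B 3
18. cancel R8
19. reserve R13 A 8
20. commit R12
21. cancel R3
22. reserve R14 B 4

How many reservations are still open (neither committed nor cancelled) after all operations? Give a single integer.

Step 1: reserve R1 B 9 -> on_hand[A=59 B=35] avail[A=59 B=26] open={R1}
Step 2: commit R1 -> on_hand[A=59 B=26] avail[A=59 B=26] open={}
Step 3: reserve R2 B 9 -> on_hand[A=59 B=26] avail[A=59 B=17] open={R2}
Step 4: reserve R3 B 4 -> on_hand[A=59 B=26] avail[A=59 B=13] open={R2,R3}
Step 5: reserve R4 A 1 -> on_hand[A=59 B=26] avail[A=58 B=13] open={R2,R3,R4}
Step 6: reserve R5 B 2 -> on_hand[A=59 B=26] avail[A=58 B=11] open={R2,R3,R4,R5}
Step 7: reserve R6 A 1 -> on_hand[A=59 B=26] avail[A=57 B=11] open={R2,R3,R4,R5,R6}
Step 8: commit R2 -> on_hand[A=59 B=17] avail[A=57 B=11] open={R3,R4,R5,R6}
Step 9: cancel R5 -> on_hand[A=59 B=17] avail[A=57 B=13] open={R3,R4,R6}
Step 10: cancel R6 -> on_hand[A=59 B=17] avail[A=58 B=13] open={R3,R4}
Step 11: reserve R7 A 2 -> on_hand[A=59 B=17] avail[A=56 B=13] open={R3,R4,R7}
Step 12: reserve R8 A 3 -> on_hand[A=59 B=17] avail[A=53 B=13] open={R3,R4,R7,R8}
Step 13: commit R7 -> on_hand[A=57 B=17] avail[A=53 B=13] open={R3,R4,R8}
Step 14: reserve R9 B 1 -> on_hand[A=57 B=17] avail[A=53 B=12] open={R3,R4,R8,R9}
Step 15: reserve R10 B 9 -> on_hand[A=57 B=17] avail[A=53 B=3] open={R10,R3,R4,R8,R9}
Step 16: reserve R11 A 2 -> on_hand[A=57 B=17] avail[A=51 B=3] open={R10,R11,R3,R4,R8,R9}
Step 17: reserve R12 B 3 -> on_hand[A=57 B=17] avail[A=51 B=0] open={R10,R11,R12,R3,R4,R8,R9}
Step 18: cancel R8 -> on_hand[A=57 B=17] avail[A=54 B=0] open={R10,R11,R12,R3,R4,R9}
Step 19: reserve R13 A 8 -> on_hand[A=57 B=17] avail[A=46 B=0] open={R10,R11,R12,R13,R3,R4,R9}
Step 20: commit R12 -> on_hand[A=57 B=14] avail[A=46 B=0] open={R10,R11,R13,R3,R4,R9}
Step 21: cancel R3 -> on_hand[A=57 B=14] avail[A=46 B=4] open={R10,R11,R13,R4,R9}
Step 22: reserve R14 B 4 -> on_hand[A=57 B=14] avail[A=46 B=0] open={R10,R11,R13,R14,R4,R9}
Open reservations: ['R10', 'R11', 'R13', 'R14', 'R4', 'R9'] -> 6

Answer: 6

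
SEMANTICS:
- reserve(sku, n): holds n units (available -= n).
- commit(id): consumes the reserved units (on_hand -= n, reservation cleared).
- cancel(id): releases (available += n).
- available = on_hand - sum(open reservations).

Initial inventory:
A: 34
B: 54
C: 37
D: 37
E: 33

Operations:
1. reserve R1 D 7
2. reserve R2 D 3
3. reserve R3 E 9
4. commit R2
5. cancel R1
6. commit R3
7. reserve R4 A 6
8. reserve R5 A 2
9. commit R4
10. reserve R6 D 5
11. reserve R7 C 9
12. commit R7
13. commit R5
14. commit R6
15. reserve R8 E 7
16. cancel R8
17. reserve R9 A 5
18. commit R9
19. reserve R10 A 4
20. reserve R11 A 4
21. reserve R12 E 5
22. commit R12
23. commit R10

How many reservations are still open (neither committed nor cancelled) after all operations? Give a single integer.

Answer: 1

Derivation:
Step 1: reserve R1 D 7 -> on_hand[A=34 B=54 C=37 D=37 E=33] avail[A=34 B=54 C=37 D=30 E=33] open={R1}
Step 2: reserve R2 D 3 -> on_hand[A=34 B=54 C=37 D=37 E=33] avail[A=34 B=54 C=37 D=27 E=33] open={R1,R2}
Step 3: reserve R3 E 9 -> on_hand[A=34 B=54 C=37 D=37 E=33] avail[A=34 B=54 C=37 D=27 E=24] open={R1,R2,R3}
Step 4: commit R2 -> on_hand[A=34 B=54 C=37 D=34 E=33] avail[A=34 B=54 C=37 D=27 E=24] open={R1,R3}
Step 5: cancel R1 -> on_hand[A=34 B=54 C=37 D=34 E=33] avail[A=34 B=54 C=37 D=34 E=24] open={R3}
Step 6: commit R3 -> on_hand[A=34 B=54 C=37 D=34 E=24] avail[A=34 B=54 C=37 D=34 E=24] open={}
Step 7: reserve R4 A 6 -> on_hand[A=34 B=54 C=37 D=34 E=24] avail[A=28 B=54 C=37 D=34 E=24] open={R4}
Step 8: reserve R5 A 2 -> on_hand[A=34 B=54 C=37 D=34 E=24] avail[A=26 B=54 C=37 D=34 E=24] open={R4,R5}
Step 9: commit R4 -> on_hand[A=28 B=54 C=37 D=34 E=24] avail[A=26 B=54 C=37 D=34 E=24] open={R5}
Step 10: reserve R6 D 5 -> on_hand[A=28 B=54 C=37 D=34 E=24] avail[A=26 B=54 C=37 D=29 E=24] open={R5,R6}
Step 11: reserve R7 C 9 -> on_hand[A=28 B=54 C=37 D=34 E=24] avail[A=26 B=54 C=28 D=29 E=24] open={R5,R6,R7}
Step 12: commit R7 -> on_hand[A=28 B=54 C=28 D=34 E=24] avail[A=26 B=54 C=28 D=29 E=24] open={R5,R6}
Step 13: commit R5 -> on_hand[A=26 B=54 C=28 D=34 E=24] avail[A=26 B=54 C=28 D=29 E=24] open={R6}
Step 14: commit R6 -> on_hand[A=26 B=54 C=28 D=29 E=24] avail[A=26 B=54 C=28 D=29 E=24] open={}
Step 15: reserve R8 E 7 -> on_hand[A=26 B=54 C=28 D=29 E=24] avail[A=26 B=54 C=28 D=29 E=17] open={R8}
Step 16: cancel R8 -> on_hand[A=26 B=54 C=28 D=29 E=24] avail[A=26 B=54 C=28 D=29 E=24] open={}
Step 17: reserve R9 A 5 -> on_hand[A=26 B=54 C=28 D=29 E=24] avail[A=21 B=54 C=28 D=29 E=24] open={R9}
Step 18: commit R9 -> on_hand[A=21 B=54 C=28 D=29 E=24] avail[A=21 B=54 C=28 D=29 E=24] open={}
Step 19: reserve R10 A 4 -> on_hand[A=21 B=54 C=28 D=29 E=24] avail[A=17 B=54 C=28 D=29 E=24] open={R10}
Step 20: reserve R11 A 4 -> on_hand[A=21 B=54 C=28 D=29 E=24] avail[A=13 B=54 C=28 D=29 E=24] open={R10,R11}
Step 21: reserve R12 E 5 -> on_hand[A=21 B=54 C=28 D=29 E=24] avail[A=13 B=54 C=28 D=29 E=19] open={R10,R11,R12}
Step 22: commit R12 -> on_hand[A=21 B=54 C=28 D=29 E=19] avail[A=13 B=54 C=28 D=29 E=19] open={R10,R11}
Step 23: commit R10 -> on_hand[A=17 B=54 C=28 D=29 E=19] avail[A=13 B=54 C=28 D=29 E=19] open={R11}
Open reservations: ['R11'] -> 1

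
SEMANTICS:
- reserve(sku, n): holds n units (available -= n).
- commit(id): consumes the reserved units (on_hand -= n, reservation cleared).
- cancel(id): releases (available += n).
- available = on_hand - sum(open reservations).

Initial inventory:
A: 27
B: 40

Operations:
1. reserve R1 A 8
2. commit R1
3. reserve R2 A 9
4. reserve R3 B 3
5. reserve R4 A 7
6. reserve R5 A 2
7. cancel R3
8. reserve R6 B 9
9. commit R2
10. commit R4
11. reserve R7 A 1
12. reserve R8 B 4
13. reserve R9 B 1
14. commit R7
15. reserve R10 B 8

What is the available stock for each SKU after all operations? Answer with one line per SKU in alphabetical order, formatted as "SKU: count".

Answer: A: 0
B: 18

Derivation:
Step 1: reserve R1 A 8 -> on_hand[A=27 B=40] avail[A=19 B=40] open={R1}
Step 2: commit R1 -> on_hand[A=19 B=40] avail[A=19 B=40] open={}
Step 3: reserve R2 A 9 -> on_hand[A=19 B=40] avail[A=10 B=40] open={R2}
Step 4: reserve R3 B 3 -> on_hand[A=19 B=40] avail[A=10 B=37] open={R2,R3}
Step 5: reserve R4 A 7 -> on_hand[A=19 B=40] avail[A=3 B=37] open={R2,R3,R4}
Step 6: reserve R5 A 2 -> on_hand[A=19 B=40] avail[A=1 B=37] open={R2,R3,R4,R5}
Step 7: cancel R3 -> on_hand[A=19 B=40] avail[A=1 B=40] open={R2,R4,R5}
Step 8: reserve R6 B 9 -> on_hand[A=19 B=40] avail[A=1 B=31] open={R2,R4,R5,R6}
Step 9: commit R2 -> on_hand[A=10 B=40] avail[A=1 B=31] open={R4,R5,R6}
Step 10: commit R4 -> on_hand[A=3 B=40] avail[A=1 B=31] open={R5,R6}
Step 11: reserve R7 A 1 -> on_hand[A=3 B=40] avail[A=0 B=31] open={R5,R6,R7}
Step 12: reserve R8 B 4 -> on_hand[A=3 B=40] avail[A=0 B=27] open={R5,R6,R7,R8}
Step 13: reserve R9 B 1 -> on_hand[A=3 B=40] avail[A=0 B=26] open={R5,R6,R7,R8,R9}
Step 14: commit R7 -> on_hand[A=2 B=40] avail[A=0 B=26] open={R5,R6,R8,R9}
Step 15: reserve R10 B 8 -> on_hand[A=2 B=40] avail[A=0 B=18] open={R10,R5,R6,R8,R9}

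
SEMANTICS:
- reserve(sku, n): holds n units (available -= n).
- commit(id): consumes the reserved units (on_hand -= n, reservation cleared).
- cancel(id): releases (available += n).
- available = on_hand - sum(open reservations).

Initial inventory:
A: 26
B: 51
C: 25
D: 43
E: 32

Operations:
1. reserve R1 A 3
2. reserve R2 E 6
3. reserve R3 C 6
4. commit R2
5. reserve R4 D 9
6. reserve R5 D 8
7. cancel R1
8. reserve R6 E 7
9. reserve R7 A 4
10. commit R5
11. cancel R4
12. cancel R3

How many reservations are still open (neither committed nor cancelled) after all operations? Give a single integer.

Step 1: reserve R1 A 3 -> on_hand[A=26 B=51 C=25 D=43 E=32] avail[A=23 B=51 C=25 D=43 E=32] open={R1}
Step 2: reserve R2 E 6 -> on_hand[A=26 B=51 C=25 D=43 E=32] avail[A=23 B=51 C=25 D=43 E=26] open={R1,R2}
Step 3: reserve R3 C 6 -> on_hand[A=26 B=51 C=25 D=43 E=32] avail[A=23 B=51 C=19 D=43 E=26] open={R1,R2,R3}
Step 4: commit R2 -> on_hand[A=26 B=51 C=25 D=43 E=26] avail[A=23 B=51 C=19 D=43 E=26] open={R1,R3}
Step 5: reserve R4 D 9 -> on_hand[A=26 B=51 C=25 D=43 E=26] avail[A=23 B=51 C=19 D=34 E=26] open={R1,R3,R4}
Step 6: reserve R5 D 8 -> on_hand[A=26 B=51 C=25 D=43 E=26] avail[A=23 B=51 C=19 D=26 E=26] open={R1,R3,R4,R5}
Step 7: cancel R1 -> on_hand[A=26 B=51 C=25 D=43 E=26] avail[A=26 B=51 C=19 D=26 E=26] open={R3,R4,R5}
Step 8: reserve R6 E 7 -> on_hand[A=26 B=51 C=25 D=43 E=26] avail[A=26 B=51 C=19 D=26 E=19] open={R3,R4,R5,R6}
Step 9: reserve R7 A 4 -> on_hand[A=26 B=51 C=25 D=43 E=26] avail[A=22 B=51 C=19 D=26 E=19] open={R3,R4,R5,R6,R7}
Step 10: commit R5 -> on_hand[A=26 B=51 C=25 D=35 E=26] avail[A=22 B=51 C=19 D=26 E=19] open={R3,R4,R6,R7}
Step 11: cancel R4 -> on_hand[A=26 B=51 C=25 D=35 E=26] avail[A=22 B=51 C=19 D=35 E=19] open={R3,R6,R7}
Step 12: cancel R3 -> on_hand[A=26 B=51 C=25 D=35 E=26] avail[A=22 B=51 C=25 D=35 E=19] open={R6,R7}
Open reservations: ['R6', 'R7'] -> 2

Answer: 2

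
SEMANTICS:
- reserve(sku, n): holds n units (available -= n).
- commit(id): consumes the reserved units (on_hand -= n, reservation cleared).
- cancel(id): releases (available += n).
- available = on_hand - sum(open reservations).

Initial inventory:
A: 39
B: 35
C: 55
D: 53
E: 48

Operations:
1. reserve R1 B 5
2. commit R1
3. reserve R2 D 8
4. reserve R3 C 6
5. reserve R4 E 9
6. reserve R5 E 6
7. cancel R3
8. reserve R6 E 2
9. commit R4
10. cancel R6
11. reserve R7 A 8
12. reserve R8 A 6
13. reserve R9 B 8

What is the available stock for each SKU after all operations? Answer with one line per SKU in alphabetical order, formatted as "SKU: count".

Answer: A: 25
B: 22
C: 55
D: 45
E: 33

Derivation:
Step 1: reserve R1 B 5 -> on_hand[A=39 B=35 C=55 D=53 E=48] avail[A=39 B=30 C=55 D=53 E=48] open={R1}
Step 2: commit R1 -> on_hand[A=39 B=30 C=55 D=53 E=48] avail[A=39 B=30 C=55 D=53 E=48] open={}
Step 3: reserve R2 D 8 -> on_hand[A=39 B=30 C=55 D=53 E=48] avail[A=39 B=30 C=55 D=45 E=48] open={R2}
Step 4: reserve R3 C 6 -> on_hand[A=39 B=30 C=55 D=53 E=48] avail[A=39 B=30 C=49 D=45 E=48] open={R2,R3}
Step 5: reserve R4 E 9 -> on_hand[A=39 B=30 C=55 D=53 E=48] avail[A=39 B=30 C=49 D=45 E=39] open={R2,R3,R4}
Step 6: reserve R5 E 6 -> on_hand[A=39 B=30 C=55 D=53 E=48] avail[A=39 B=30 C=49 D=45 E=33] open={R2,R3,R4,R5}
Step 7: cancel R3 -> on_hand[A=39 B=30 C=55 D=53 E=48] avail[A=39 B=30 C=55 D=45 E=33] open={R2,R4,R5}
Step 8: reserve R6 E 2 -> on_hand[A=39 B=30 C=55 D=53 E=48] avail[A=39 B=30 C=55 D=45 E=31] open={R2,R4,R5,R6}
Step 9: commit R4 -> on_hand[A=39 B=30 C=55 D=53 E=39] avail[A=39 B=30 C=55 D=45 E=31] open={R2,R5,R6}
Step 10: cancel R6 -> on_hand[A=39 B=30 C=55 D=53 E=39] avail[A=39 B=30 C=55 D=45 E=33] open={R2,R5}
Step 11: reserve R7 A 8 -> on_hand[A=39 B=30 C=55 D=53 E=39] avail[A=31 B=30 C=55 D=45 E=33] open={R2,R5,R7}
Step 12: reserve R8 A 6 -> on_hand[A=39 B=30 C=55 D=53 E=39] avail[A=25 B=30 C=55 D=45 E=33] open={R2,R5,R7,R8}
Step 13: reserve R9 B 8 -> on_hand[A=39 B=30 C=55 D=53 E=39] avail[A=25 B=22 C=55 D=45 E=33] open={R2,R5,R7,R8,R9}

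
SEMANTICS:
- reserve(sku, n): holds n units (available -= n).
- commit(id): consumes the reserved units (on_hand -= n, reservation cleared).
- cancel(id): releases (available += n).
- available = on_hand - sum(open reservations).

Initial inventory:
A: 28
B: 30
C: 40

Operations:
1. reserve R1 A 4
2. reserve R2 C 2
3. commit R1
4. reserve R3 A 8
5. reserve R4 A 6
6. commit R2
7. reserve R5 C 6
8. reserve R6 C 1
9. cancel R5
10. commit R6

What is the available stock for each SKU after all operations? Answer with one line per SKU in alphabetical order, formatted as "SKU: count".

Answer: A: 10
B: 30
C: 37

Derivation:
Step 1: reserve R1 A 4 -> on_hand[A=28 B=30 C=40] avail[A=24 B=30 C=40] open={R1}
Step 2: reserve R2 C 2 -> on_hand[A=28 B=30 C=40] avail[A=24 B=30 C=38] open={R1,R2}
Step 3: commit R1 -> on_hand[A=24 B=30 C=40] avail[A=24 B=30 C=38] open={R2}
Step 4: reserve R3 A 8 -> on_hand[A=24 B=30 C=40] avail[A=16 B=30 C=38] open={R2,R3}
Step 5: reserve R4 A 6 -> on_hand[A=24 B=30 C=40] avail[A=10 B=30 C=38] open={R2,R3,R4}
Step 6: commit R2 -> on_hand[A=24 B=30 C=38] avail[A=10 B=30 C=38] open={R3,R4}
Step 7: reserve R5 C 6 -> on_hand[A=24 B=30 C=38] avail[A=10 B=30 C=32] open={R3,R4,R5}
Step 8: reserve R6 C 1 -> on_hand[A=24 B=30 C=38] avail[A=10 B=30 C=31] open={R3,R4,R5,R6}
Step 9: cancel R5 -> on_hand[A=24 B=30 C=38] avail[A=10 B=30 C=37] open={R3,R4,R6}
Step 10: commit R6 -> on_hand[A=24 B=30 C=37] avail[A=10 B=30 C=37] open={R3,R4}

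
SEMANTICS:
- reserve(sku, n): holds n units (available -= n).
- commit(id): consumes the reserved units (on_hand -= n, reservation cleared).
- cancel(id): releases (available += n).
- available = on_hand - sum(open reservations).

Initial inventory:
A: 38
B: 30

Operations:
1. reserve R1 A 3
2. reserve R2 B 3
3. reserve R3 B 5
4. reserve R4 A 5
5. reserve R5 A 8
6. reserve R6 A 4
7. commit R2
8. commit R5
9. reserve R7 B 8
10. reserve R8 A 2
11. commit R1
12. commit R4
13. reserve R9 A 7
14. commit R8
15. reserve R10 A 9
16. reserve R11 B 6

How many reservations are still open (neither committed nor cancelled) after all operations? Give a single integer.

Answer: 6

Derivation:
Step 1: reserve R1 A 3 -> on_hand[A=38 B=30] avail[A=35 B=30] open={R1}
Step 2: reserve R2 B 3 -> on_hand[A=38 B=30] avail[A=35 B=27] open={R1,R2}
Step 3: reserve R3 B 5 -> on_hand[A=38 B=30] avail[A=35 B=22] open={R1,R2,R3}
Step 4: reserve R4 A 5 -> on_hand[A=38 B=30] avail[A=30 B=22] open={R1,R2,R3,R4}
Step 5: reserve R5 A 8 -> on_hand[A=38 B=30] avail[A=22 B=22] open={R1,R2,R3,R4,R5}
Step 6: reserve R6 A 4 -> on_hand[A=38 B=30] avail[A=18 B=22] open={R1,R2,R3,R4,R5,R6}
Step 7: commit R2 -> on_hand[A=38 B=27] avail[A=18 B=22] open={R1,R3,R4,R5,R6}
Step 8: commit R5 -> on_hand[A=30 B=27] avail[A=18 B=22] open={R1,R3,R4,R6}
Step 9: reserve R7 B 8 -> on_hand[A=30 B=27] avail[A=18 B=14] open={R1,R3,R4,R6,R7}
Step 10: reserve R8 A 2 -> on_hand[A=30 B=27] avail[A=16 B=14] open={R1,R3,R4,R6,R7,R8}
Step 11: commit R1 -> on_hand[A=27 B=27] avail[A=16 B=14] open={R3,R4,R6,R7,R8}
Step 12: commit R4 -> on_hand[A=22 B=27] avail[A=16 B=14] open={R3,R6,R7,R8}
Step 13: reserve R9 A 7 -> on_hand[A=22 B=27] avail[A=9 B=14] open={R3,R6,R7,R8,R9}
Step 14: commit R8 -> on_hand[A=20 B=27] avail[A=9 B=14] open={R3,R6,R7,R9}
Step 15: reserve R10 A 9 -> on_hand[A=20 B=27] avail[A=0 B=14] open={R10,R3,R6,R7,R9}
Step 16: reserve R11 B 6 -> on_hand[A=20 B=27] avail[A=0 B=8] open={R10,R11,R3,R6,R7,R9}
Open reservations: ['R10', 'R11', 'R3', 'R6', 'R7', 'R9'] -> 6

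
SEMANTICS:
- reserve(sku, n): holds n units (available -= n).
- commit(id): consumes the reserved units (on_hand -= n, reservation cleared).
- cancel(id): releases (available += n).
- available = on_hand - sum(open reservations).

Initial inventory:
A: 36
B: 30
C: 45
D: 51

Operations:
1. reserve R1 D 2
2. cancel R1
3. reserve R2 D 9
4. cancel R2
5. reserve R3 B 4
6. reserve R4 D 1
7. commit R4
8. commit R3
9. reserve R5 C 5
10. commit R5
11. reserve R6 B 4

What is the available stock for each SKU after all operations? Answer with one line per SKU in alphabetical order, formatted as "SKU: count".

Answer: A: 36
B: 22
C: 40
D: 50

Derivation:
Step 1: reserve R1 D 2 -> on_hand[A=36 B=30 C=45 D=51] avail[A=36 B=30 C=45 D=49] open={R1}
Step 2: cancel R1 -> on_hand[A=36 B=30 C=45 D=51] avail[A=36 B=30 C=45 D=51] open={}
Step 3: reserve R2 D 9 -> on_hand[A=36 B=30 C=45 D=51] avail[A=36 B=30 C=45 D=42] open={R2}
Step 4: cancel R2 -> on_hand[A=36 B=30 C=45 D=51] avail[A=36 B=30 C=45 D=51] open={}
Step 5: reserve R3 B 4 -> on_hand[A=36 B=30 C=45 D=51] avail[A=36 B=26 C=45 D=51] open={R3}
Step 6: reserve R4 D 1 -> on_hand[A=36 B=30 C=45 D=51] avail[A=36 B=26 C=45 D=50] open={R3,R4}
Step 7: commit R4 -> on_hand[A=36 B=30 C=45 D=50] avail[A=36 B=26 C=45 D=50] open={R3}
Step 8: commit R3 -> on_hand[A=36 B=26 C=45 D=50] avail[A=36 B=26 C=45 D=50] open={}
Step 9: reserve R5 C 5 -> on_hand[A=36 B=26 C=45 D=50] avail[A=36 B=26 C=40 D=50] open={R5}
Step 10: commit R5 -> on_hand[A=36 B=26 C=40 D=50] avail[A=36 B=26 C=40 D=50] open={}
Step 11: reserve R6 B 4 -> on_hand[A=36 B=26 C=40 D=50] avail[A=36 B=22 C=40 D=50] open={R6}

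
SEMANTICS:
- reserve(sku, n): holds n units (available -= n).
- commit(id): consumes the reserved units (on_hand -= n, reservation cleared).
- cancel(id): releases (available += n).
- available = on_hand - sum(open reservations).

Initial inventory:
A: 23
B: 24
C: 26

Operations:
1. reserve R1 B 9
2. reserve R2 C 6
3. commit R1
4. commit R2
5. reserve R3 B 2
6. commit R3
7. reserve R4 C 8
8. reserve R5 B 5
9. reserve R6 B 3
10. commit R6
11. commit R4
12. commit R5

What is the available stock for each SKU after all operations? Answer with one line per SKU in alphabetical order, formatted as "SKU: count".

Answer: A: 23
B: 5
C: 12

Derivation:
Step 1: reserve R1 B 9 -> on_hand[A=23 B=24 C=26] avail[A=23 B=15 C=26] open={R1}
Step 2: reserve R2 C 6 -> on_hand[A=23 B=24 C=26] avail[A=23 B=15 C=20] open={R1,R2}
Step 3: commit R1 -> on_hand[A=23 B=15 C=26] avail[A=23 B=15 C=20] open={R2}
Step 4: commit R2 -> on_hand[A=23 B=15 C=20] avail[A=23 B=15 C=20] open={}
Step 5: reserve R3 B 2 -> on_hand[A=23 B=15 C=20] avail[A=23 B=13 C=20] open={R3}
Step 6: commit R3 -> on_hand[A=23 B=13 C=20] avail[A=23 B=13 C=20] open={}
Step 7: reserve R4 C 8 -> on_hand[A=23 B=13 C=20] avail[A=23 B=13 C=12] open={R4}
Step 8: reserve R5 B 5 -> on_hand[A=23 B=13 C=20] avail[A=23 B=8 C=12] open={R4,R5}
Step 9: reserve R6 B 3 -> on_hand[A=23 B=13 C=20] avail[A=23 B=5 C=12] open={R4,R5,R6}
Step 10: commit R6 -> on_hand[A=23 B=10 C=20] avail[A=23 B=5 C=12] open={R4,R5}
Step 11: commit R4 -> on_hand[A=23 B=10 C=12] avail[A=23 B=5 C=12] open={R5}
Step 12: commit R5 -> on_hand[A=23 B=5 C=12] avail[A=23 B=5 C=12] open={}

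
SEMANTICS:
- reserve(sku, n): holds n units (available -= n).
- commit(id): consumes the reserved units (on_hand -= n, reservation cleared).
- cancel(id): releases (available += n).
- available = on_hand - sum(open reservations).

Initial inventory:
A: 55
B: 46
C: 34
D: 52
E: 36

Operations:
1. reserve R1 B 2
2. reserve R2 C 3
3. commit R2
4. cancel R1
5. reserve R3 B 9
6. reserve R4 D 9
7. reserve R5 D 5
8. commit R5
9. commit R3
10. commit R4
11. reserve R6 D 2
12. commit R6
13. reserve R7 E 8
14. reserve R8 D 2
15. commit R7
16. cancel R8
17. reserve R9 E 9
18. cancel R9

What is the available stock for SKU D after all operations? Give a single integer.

Answer: 36

Derivation:
Step 1: reserve R1 B 2 -> on_hand[A=55 B=46 C=34 D=52 E=36] avail[A=55 B=44 C=34 D=52 E=36] open={R1}
Step 2: reserve R2 C 3 -> on_hand[A=55 B=46 C=34 D=52 E=36] avail[A=55 B=44 C=31 D=52 E=36] open={R1,R2}
Step 3: commit R2 -> on_hand[A=55 B=46 C=31 D=52 E=36] avail[A=55 B=44 C=31 D=52 E=36] open={R1}
Step 4: cancel R1 -> on_hand[A=55 B=46 C=31 D=52 E=36] avail[A=55 B=46 C=31 D=52 E=36] open={}
Step 5: reserve R3 B 9 -> on_hand[A=55 B=46 C=31 D=52 E=36] avail[A=55 B=37 C=31 D=52 E=36] open={R3}
Step 6: reserve R4 D 9 -> on_hand[A=55 B=46 C=31 D=52 E=36] avail[A=55 B=37 C=31 D=43 E=36] open={R3,R4}
Step 7: reserve R5 D 5 -> on_hand[A=55 B=46 C=31 D=52 E=36] avail[A=55 B=37 C=31 D=38 E=36] open={R3,R4,R5}
Step 8: commit R5 -> on_hand[A=55 B=46 C=31 D=47 E=36] avail[A=55 B=37 C=31 D=38 E=36] open={R3,R4}
Step 9: commit R3 -> on_hand[A=55 B=37 C=31 D=47 E=36] avail[A=55 B=37 C=31 D=38 E=36] open={R4}
Step 10: commit R4 -> on_hand[A=55 B=37 C=31 D=38 E=36] avail[A=55 B=37 C=31 D=38 E=36] open={}
Step 11: reserve R6 D 2 -> on_hand[A=55 B=37 C=31 D=38 E=36] avail[A=55 B=37 C=31 D=36 E=36] open={R6}
Step 12: commit R6 -> on_hand[A=55 B=37 C=31 D=36 E=36] avail[A=55 B=37 C=31 D=36 E=36] open={}
Step 13: reserve R7 E 8 -> on_hand[A=55 B=37 C=31 D=36 E=36] avail[A=55 B=37 C=31 D=36 E=28] open={R7}
Step 14: reserve R8 D 2 -> on_hand[A=55 B=37 C=31 D=36 E=36] avail[A=55 B=37 C=31 D=34 E=28] open={R7,R8}
Step 15: commit R7 -> on_hand[A=55 B=37 C=31 D=36 E=28] avail[A=55 B=37 C=31 D=34 E=28] open={R8}
Step 16: cancel R8 -> on_hand[A=55 B=37 C=31 D=36 E=28] avail[A=55 B=37 C=31 D=36 E=28] open={}
Step 17: reserve R9 E 9 -> on_hand[A=55 B=37 C=31 D=36 E=28] avail[A=55 B=37 C=31 D=36 E=19] open={R9}
Step 18: cancel R9 -> on_hand[A=55 B=37 C=31 D=36 E=28] avail[A=55 B=37 C=31 D=36 E=28] open={}
Final available[D] = 36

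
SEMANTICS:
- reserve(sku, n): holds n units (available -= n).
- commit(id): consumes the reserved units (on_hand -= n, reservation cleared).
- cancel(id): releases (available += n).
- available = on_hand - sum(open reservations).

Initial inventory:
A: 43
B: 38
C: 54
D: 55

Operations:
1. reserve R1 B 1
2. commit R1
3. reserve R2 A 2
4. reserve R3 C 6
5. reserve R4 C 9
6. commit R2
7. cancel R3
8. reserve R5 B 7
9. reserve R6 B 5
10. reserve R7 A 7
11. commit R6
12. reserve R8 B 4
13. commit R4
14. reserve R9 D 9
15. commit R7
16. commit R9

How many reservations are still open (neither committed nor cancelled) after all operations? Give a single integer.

Step 1: reserve R1 B 1 -> on_hand[A=43 B=38 C=54 D=55] avail[A=43 B=37 C=54 D=55] open={R1}
Step 2: commit R1 -> on_hand[A=43 B=37 C=54 D=55] avail[A=43 B=37 C=54 D=55] open={}
Step 3: reserve R2 A 2 -> on_hand[A=43 B=37 C=54 D=55] avail[A=41 B=37 C=54 D=55] open={R2}
Step 4: reserve R3 C 6 -> on_hand[A=43 B=37 C=54 D=55] avail[A=41 B=37 C=48 D=55] open={R2,R3}
Step 5: reserve R4 C 9 -> on_hand[A=43 B=37 C=54 D=55] avail[A=41 B=37 C=39 D=55] open={R2,R3,R4}
Step 6: commit R2 -> on_hand[A=41 B=37 C=54 D=55] avail[A=41 B=37 C=39 D=55] open={R3,R4}
Step 7: cancel R3 -> on_hand[A=41 B=37 C=54 D=55] avail[A=41 B=37 C=45 D=55] open={R4}
Step 8: reserve R5 B 7 -> on_hand[A=41 B=37 C=54 D=55] avail[A=41 B=30 C=45 D=55] open={R4,R5}
Step 9: reserve R6 B 5 -> on_hand[A=41 B=37 C=54 D=55] avail[A=41 B=25 C=45 D=55] open={R4,R5,R6}
Step 10: reserve R7 A 7 -> on_hand[A=41 B=37 C=54 D=55] avail[A=34 B=25 C=45 D=55] open={R4,R5,R6,R7}
Step 11: commit R6 -> on_hand[A=41 B=32 C=54 D=55] avail[A=34 B=25 C=45 D=55] open={R4,R5,R7}
Step 12: reserve R8 B 4 -> on_hand[A=41 B=32 C=54 D=55] avail[A=34 B=21 C=45 D=55] open={R4,R5,R7,R8}
Step 13: commit R4 -> on_hand[A=41 B=32 C=45 D=55] avail[A=34 B=21 C=45 D=55] open={R5,R7,R8}
Step 14: reserve R9 D 9 -> on_hand[A=41 B=32 C=45 D=55] avail[A=34 B=21 C=45 D=46] open={R5,R7,R8,R9}
Step 15: commit R7 -> on_hand[A=34 B=32 C=45 D=55] avail[A=34 B=21 C=45 D=46] open={R5,R8,R9}
Step 16: commit R9 -> on_hand[A=34 B=32 C=45 D=46] avail[A=34 B=21 C=45 D=46] open={R5,R8}
Open reservations: ['R5', 'R8'] -> 2

Answer: 2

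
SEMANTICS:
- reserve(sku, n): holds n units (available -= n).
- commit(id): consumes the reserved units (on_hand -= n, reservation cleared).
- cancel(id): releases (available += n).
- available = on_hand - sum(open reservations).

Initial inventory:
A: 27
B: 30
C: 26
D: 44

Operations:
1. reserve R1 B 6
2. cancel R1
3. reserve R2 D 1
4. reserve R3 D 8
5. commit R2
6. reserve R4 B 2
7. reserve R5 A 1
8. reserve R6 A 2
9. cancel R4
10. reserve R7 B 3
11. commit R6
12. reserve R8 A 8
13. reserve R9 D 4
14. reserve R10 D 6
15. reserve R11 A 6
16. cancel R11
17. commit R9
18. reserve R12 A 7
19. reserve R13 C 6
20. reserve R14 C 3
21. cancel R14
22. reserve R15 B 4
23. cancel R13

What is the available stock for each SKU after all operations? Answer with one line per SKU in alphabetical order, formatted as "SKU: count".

Answer: A: 9
B: 23
C: 26
D: 25

Derivation:
Step 1: reserve R1 B 6 -> on_hand[A=27 B=30 C=26 D=44] avail[A=27 B=24 C=26 D=44] open={R1}
Step 2: cancel R1 -> on_hand[A=27 B=30 C=26 D=44] avail[A=27 B=30 C=26 D=44] open={}
Step 3: reserve R2 D 1 -> on_hand[A=27 B=30 C=26 D=44] avail[A=27 B=30 C=26 D=43] open={R2}
Step 4: reserve R3 D 8 -> on_hand[A=27 B=30 C=26 D=44] avail[A=27 B=30 C=26 D=35] open={R2,R3}
Step 5: commit R2 -> on_hand[A=27 B=30 C=26 D=43] avail[A=27 B=30 C=26 D=35] open={R3}
Step 6: reserve R4 B 2 -> on_hand[A=27 B=30 C=26 D=43] avail[A=27 B=28 C=26 D=35] open={R3,R4}
Step 7: reserve R5 A 1 -> on_hand[A=27 B=30 C=26 D=43] avail[A=26 B=28 C=26 D=35] open={R3,R4,R5}
Step 8: reserve R6 A 2 -> on_hand[A=27 B=30 C=26 D=43] avail[A=24 B=28 C=26 D=35] open={R3,R4,R5,R6}
Step 9: cancel R4 -> on_hand[A=27 B=30 C=26 D=43] avail[A=24 B=30 C=26 D=35] open={R3,R5,R6}
Step 10: reserve R7 B 3 -> on_hand[A=27 B=30 C=26 D=43] avail[A=24 B=27 C=26 D=35] open={R3,R5,R6,R7}
Step 11: commit R6 -> on_hand[A=25 B=30 C=26 D=43] avail[A=24 B=27 C=26 D=35] open={R3,R5,R7}
Step 12: reserve R8 A 8 -> on_hand[A=25 B=30 C=26 D=43] avail[A=16 B=27 C=26 D=35] open={R3,R5,R7,R8}
Step 13: reserve R9 D 4 -> on_hand[A=25 B=30 C=26 D=43] avail[A=16 B=27 C=26 D=31] open={R3,R5,R7,R8,R9}
Step 14: reserve R10 D 6 -> on_hand[A=25 B=30 C=26 D=43] avail[A=16 B=27 C=26 D=25] open={R10,R3,R5,R7,R8,R9}
Step 15: reserve R11 A 6 -> on_hand[A=25 B=30 C=26 D=43] avail[A=10 B=27 C=26 D=25] open={R10,R11,R3,R5,R7,R8,R9}
Step 16: cancel R11 -> on_hand[A=25 B=30 C=26 D=43] avail[A=16 B=27 C=26 D=25] open={R10,R3,R5,R7,R8,R9}
Step 17: commit R9 -> on_hand[A=25 B=30 C=26 D=39] avail[A=16 B=27 C=26 D=25] open={R10,R3,R5,R7,R8}
Step 18: reserve R12 A 7 -> on_hand[A=25 B=30 C=26 D=39] avail[A=9 B=27 C=26 D=25] open={R10,R12,R3,R5,R7,R8}
Step 19: reserve R13 C 6 -> on_hand[A=25 B=30 C=26 D=39] avail[A=9 B=27 C=20 D=25] open={R10,R12,R13,R3,R5,R7,R8}
Step 20: reserve R14 C 3 -> on_hand[A=25 B=30 C=26 D=39] avail[A=9 B=27 C=17 D=25] open={R10,R12,R13,R14,R3,R5,R7,R8}
Step 21: cancel R14 -> on_hand[A=25 B=30 C=26 D=39] avail[A=9 B=27 C=20 D=25] open={R10,R12,R13,R3,R5,R7,R8}
Step 22: reserve R15 B 4 -> on_hand[A=25 B=30 C=26 D=39] avail[A=9 B=23 C=20 D=25] open={R10,R12,R13,R15,R3,R5,R7,R8}
Step 23: cancel R13 -> on_hand[A=25 B=30 C=26 D=39] avail[A=9 B=23 C=26 D=25] open={R10,R12,R15,R3,R5,R7,R8}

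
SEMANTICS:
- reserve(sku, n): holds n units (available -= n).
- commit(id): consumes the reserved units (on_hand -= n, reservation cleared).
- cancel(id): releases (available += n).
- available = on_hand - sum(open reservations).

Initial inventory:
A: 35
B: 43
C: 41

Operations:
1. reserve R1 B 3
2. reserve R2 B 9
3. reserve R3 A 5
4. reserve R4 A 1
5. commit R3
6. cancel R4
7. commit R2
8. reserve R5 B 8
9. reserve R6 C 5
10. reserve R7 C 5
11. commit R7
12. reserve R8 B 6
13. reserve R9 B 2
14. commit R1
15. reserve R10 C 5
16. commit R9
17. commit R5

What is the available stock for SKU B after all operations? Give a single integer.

Step 1: reserve R1 B 3 -> on_hand[A=35 B=43 C=41] avail[A=35 B=40 C=41] open={R1}
Step 2: reserve R2 B 9 -> on_hand[A=35 B=43 C=41] avail[A=35 B=31 C=41] open={R1,R2}
Step 3: reserve R3 A 5 -> on_hand[A=35 B=43 C=41] avail[A=30 B=31 C=41] open={R1,R2,R3}
Step 4: reserve R4 A 1 -> on_hand[A=35 B=43 C=41] avail[A=29 B=31 C=41] open={R1,R2,R3,R4}
Step 5: commit R3 -> on_hand[A=30 B=43 C=41] avail[A=29 B=31 C=41] open={R1,R2,R4}
Step 6: cancel R4 -> on_hand[A=30 B=43 C=41] avail[A=30 B=31 C=41] open={R1,R2}
Step 7: commit R2 -> on_hand[A=30 B=34 C=41] avail[A=30 B=31 C=41] open={R1}
Step 8: reserve R5 B 8 -> on_hand[A=30 B=34 C=41] avail[A=30 B=23 C=41] open={R1,R5}
Step 9: reserve R6 C 5 -> on_hand[A=30 B=34 C=41] avail[A=30 B=23 C=36] open={R1,R5,R6}
Step 10: reserve R7 C 5 -> on_hand[A=30 B=34 C=41] avail[A=30 B=23 C=31] open={R1,R5,R6,R7}
Step 11: commit R7 -> on_hand[A=30 B=34 C=36] avail[A=30 B=23 C=31] open={R1,R5,R6}
Step 12: reserve R8 B 6 -> on_hand[A=30 B=34 C=36] avail[A=30 B=17 C=31] open={R1,R5,R6,R8}
Step 13: reserve R9 B 2 -> on_hand[A=30 B=34 C=36] avail[A=30 B=15 C=31] open={R1,R5,R6,R8,R9}
Step 14: commit R1 -> on_hand[A=30 B=31 C=36] avail[A=30 B=15 C=31] open={R5,R6,R8,R9}
Step 15: reserve R10 C 5 -> on_hand[A=30 B=31 C=36] avail[A=30 B=15 C=26] open={R10,R5,R6,R8,R9}
Step 16: commit R9 -> on_hand[A=30 B=29 C=36] avail[A=30 B=15 C=26] open={R10,R5,R6,R8}
Step 17: commit R5 -> on_hand[A=30 B=21 C=36] avail[A=30 B=15 C=26] open={R10,R6,R8}
Final available[B] = 15

Answer: 15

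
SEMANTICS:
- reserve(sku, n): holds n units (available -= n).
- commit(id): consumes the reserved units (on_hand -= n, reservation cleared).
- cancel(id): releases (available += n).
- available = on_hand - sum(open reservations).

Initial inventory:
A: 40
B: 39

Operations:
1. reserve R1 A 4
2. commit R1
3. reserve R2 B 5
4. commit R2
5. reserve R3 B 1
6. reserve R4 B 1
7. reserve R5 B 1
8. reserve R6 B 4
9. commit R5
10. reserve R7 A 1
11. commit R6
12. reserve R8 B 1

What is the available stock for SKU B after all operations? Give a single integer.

Answer: 26

Derivation:
Step 1: reserve R1 A 4 -> on_hand[A=40 B=39] avail[A=36 B=39] open={R1}
Step 2: commit R1 -> on_hand[A=36 B=39] avail[A=36 B=39] open={}
Step 3: reserve R2 B 5 -> on_hand[A=36 B=39] avail[A=36 B=34] open={R2}
Step 4: commit R2 -> on_hand[A=36 B=34] avail[A=36 B=34] open={}
Step 5: reserve R3 B 1 -> on_hand[A=36 B=34] avail[A=36 B=33] open={R3}
Step 6: reserve R4 B 1 -> on_hand[A=36 B=34] avail[A=36 B=32] open={R3,R4}
Step 7: reserve R5 B 1 -> on_hand[A=36 B=34] avail[A=36 B=31] open={R3,R4,R5}
Step 8: reserve R6 B 4 -> on_hand[A=36 B=34] avail[A=36 B=27] open={R3,R4,R5,R6}
Step 9: commit R5 -> on_hand[A=36 B=33] avail[A=36 B=27] open={R3,R4,R6}
Step 10: reserve R7 A 1 -> on_hand[A=36 B=33] avail[A=35 B=27] open={R3,R4,R6,R7}
Step 11: commit R6 -> on_hand[A=36 B=29] avail[A=35 B=27] open={R3,R4,R7}
Step 12: reserve R8 B 1 -> on_hand[A=36 B=29] avail[A=35 B=26] open={R3,R4,R7,R8}
Final available[B] = 26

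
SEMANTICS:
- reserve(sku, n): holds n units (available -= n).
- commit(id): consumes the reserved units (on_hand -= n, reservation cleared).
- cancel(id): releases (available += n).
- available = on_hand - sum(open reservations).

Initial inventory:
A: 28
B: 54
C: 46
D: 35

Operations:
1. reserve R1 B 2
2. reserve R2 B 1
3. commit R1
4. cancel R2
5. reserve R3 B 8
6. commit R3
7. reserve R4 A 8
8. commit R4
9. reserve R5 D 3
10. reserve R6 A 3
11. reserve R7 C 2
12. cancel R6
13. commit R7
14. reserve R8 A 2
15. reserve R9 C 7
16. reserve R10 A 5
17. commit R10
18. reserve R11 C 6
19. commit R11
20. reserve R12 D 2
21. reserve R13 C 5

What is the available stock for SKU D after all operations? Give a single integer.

Step 1: reserve R1 B 2 -> on_hand[A=28 B=54 C=46 D=35] avail[A=28 B=52 C=46 D=35] open={R1}
Step 2: reserve R2 B 1 -> on_hand[A=28 B=54 C=46 D=35] avail[A=28 B=51 C=46 D=35] open={R1,R2}
Step 3: commit R1 -> on_hand[A=28 B=52 C=46 D=35] avail[A=28 B=51 C=46 D=35] open={R2}
Step 4: cancel R2 -> on_hand[A=28 B=52 C=46 D=35] avail[A=28 B=52 C=46 D=35] open={}
Step 5: reserve R3 B 8 -> on_hand[A=28 B=52 C=46 D=35] avail[A=28 B=44 C=46 D=35] open={R3}
Step 6: commit R3 -> on_hand[A=28 B=44 C=46 D=35] avail[A=28 B=44 C=46 D=35] open={}
Step 7: reserve R4 A 8 -> on_hand[A=28 B=44 C=46 D=35] avail[A=20 B=44 C=46 D=35] open={R4}
Step 8: commit R4 -> on_hand[A=20 B=44 C=46 D=35] avail[A=20 B=44 C=46 D=35] open={}
Step 9: reserve R5 D 3 -> on_hand[A=20 B=44 C=46 D=35] avail[A=20 B=44 C=46 D=32] open={R5}
Step 10: reserve R6 A 3 -> on_hand[A=20 B=44 C=46 D=35] avail[A=17 B=44 C=46 D=32] open={R5,R6}
Step 11: reserve R7 C 2 -> on_hand[A=20 B=44 C=46 D=35] avail[A=17 B=44 C=44 D=32] open={R5,R6,R7}
Step 12: cancel R6 -> on_hand[A=20 B=44 C=46 D=35] avail[A=20 B=44 C=44 D=32] open={R5,R7}
Step 13: commit R7 -> on_hand[A=20 B=44 C=44 D=35] avail[A=20 B=44 C=44 D=32] open={R5}
Step 14: reserve R8 A 2 -> on_hand[A=20 B=44 C=44 D=35] avail[A=18 B=44 C=44 D=32] open={R5,R8}
Step 15: reserve R9 C 7 -> on_hand[A=20 B=44 C=44 D=35] avail[A=18 B=44 C=37 D=32] open={R5,R8,R9}
Step 16: reserve R10 A 5 -> on_hand[A=20 B=44 C=44 D=35] avail[A=13 B=44 C=37 D=32] open={R10,R5,R8,R9}
Step 17: commit R10 -> on_hand[A=15 B=44 C=44 D=35] avail[A=13 B=44 C=37 D=32] open={R5,R8,R9}
Step 18: reserve R11 C 6 -> on_hand[A=15 B=44 C=44 D=35] avail[A=13 B=44 C=31 D=32] open={R11,R5,R8,R9}
Step 19: commit R11 -> on_hand[A=15 B=44 C=38 D=35] avail[A=13 B=44 C=31 D=32] open={R5,R8,R9}
Step 20: reserve R12 D 2 -> on_hand[A=15 B=44 C=38 D=35] avail[A=13 B=44 C=31 D=30] open={R12,R5,R8,R9}
Step 21: reserve R13 C 5 -> on_hand[A=15 B=44 C=38 D=35] avail[A=13 B=44 C=26 D=30] open={R12,R13,R5,R8,R9}
Final available[D] = 30

Answer: 30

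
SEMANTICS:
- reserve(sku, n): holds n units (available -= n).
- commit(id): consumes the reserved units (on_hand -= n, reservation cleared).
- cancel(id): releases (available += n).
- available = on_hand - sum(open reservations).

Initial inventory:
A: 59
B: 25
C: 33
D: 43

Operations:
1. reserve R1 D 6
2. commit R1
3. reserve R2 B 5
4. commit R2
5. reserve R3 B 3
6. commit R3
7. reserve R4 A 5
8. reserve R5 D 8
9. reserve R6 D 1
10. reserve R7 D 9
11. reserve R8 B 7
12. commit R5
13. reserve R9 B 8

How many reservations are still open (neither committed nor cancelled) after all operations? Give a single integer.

Answer: 5

Derivation:
Step 1: reserve R1 D 6 -> on_hand[A=59 B=25 C=33 D=43] avail[A=59 B=25 C=33 D=37] open={R1}
Step 2: commit R1 -> on_hand[A=59 B=25 C=33 D=37] avail[A=59 B=25 C=33 D=37] open={}
Step 3: reserve R2 B 5 -> on_hand[A=59 B=25 C=33 D=37] avail[A=59 B=20 C=33 D=37] open={R2}
Step 4: commit R2 -> on_hand[A=59 B=20 C=33 D=37] avail[A=59 B=20 C=33 D=37] open={}
Step 5: reserve R3 B 3 -> on_hand[A=59 B=20 C=33 D=37] avail[A=59 B=17 C=33 D=37] open={R3}
Step 6: commit R3 -> on_hand[A=59 B=17 C=33 D=37] avail[A=59 B=17 C=33 D=37] open={}
Step 7: reserve R4 A 5 -> on_hand[A=59 B=17 C=33 D=37] avail[A=54 B=17 C=33 D=37] open={R4}
Step 8: reserve R5 D 8 -> on_hand[A=59 B=17 C=33 D=37] avail[A=54 B=17 C=33 D=29] open={R4,R5}
Step 9: reserve R6 D 1 -> on_hand[A=59 B=17 C=33 D=37] avail[A=54 B=17 C=33 D=28] open={R4,R5,R6}
Step 10: reserve R7 D 9 -> on_hand[A=59 B=17 C=33 D=37] avail[A=54 B=17 C=33 D=19] open={R4,R5,R6,R7}
Step 11: reserve R8 B 7 -> on_hand[A=59 B=17 C=33 D=37] avail[A=54 B=10 C=33 D=19] open={R4,R5,R6,R7,R8}
Step 12: commit R5 -> on_hand[A=59 B=17 C=33 D=29] avail[A=54 B=10 C=33 D=19] open={R4,R6,R7,R8}
Step 13: reserve R9 B 8 -> on_hand[A=59 B=17 C=33 D=29] avail[A=54 B=2 C=33 D=19] open={R4,R6,R7,R8,R9}
Open reservations: ['R4', 'R6', 'R7', 'R8', 'R9'] -> 5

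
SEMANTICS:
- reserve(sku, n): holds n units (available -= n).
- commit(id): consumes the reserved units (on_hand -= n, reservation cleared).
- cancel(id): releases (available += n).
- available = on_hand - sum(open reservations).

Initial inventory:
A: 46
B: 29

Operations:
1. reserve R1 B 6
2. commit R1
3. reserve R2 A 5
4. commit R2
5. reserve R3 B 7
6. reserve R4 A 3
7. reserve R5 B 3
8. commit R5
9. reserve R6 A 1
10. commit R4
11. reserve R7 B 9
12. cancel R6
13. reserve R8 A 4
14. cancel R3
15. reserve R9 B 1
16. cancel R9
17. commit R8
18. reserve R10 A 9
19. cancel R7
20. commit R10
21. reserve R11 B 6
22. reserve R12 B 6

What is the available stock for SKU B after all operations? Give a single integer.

Step 1: reserve R1 B 6 -> on_hand[A=46 B=29] avail[A=46 B=23] open={R1}
Step 2: commit R1 -> on_hand[A=46 B=23] avail[A=46 B=23] open={}
Step 3: reserve R2 A 5 -> on_hand[A=46 B=23] avail[A=41 B=23] open={R2}
Step 4: commit R2 -> on_hand[A=41 B=23] avail[A=41 B=23] open={}
Step 5: reserve R3 B 7 -> on_hand[A=41 B=23] avail[A=41 B=16] open={R3}
Step 6: reserve R4 A 3 -> on_hand[A=41 B=23] avail[A=38 B=16] open={R3,R4}
Step 7: reserve R5 B 3 -> on_hand[A=41 B=23] avail[A=38 B=13] open={R3,R4,R5}
Step 8: commit R5 -> on_hand[A=41 B=20] avail[A=38 B=13] open={R3,R4}
Step 9: reserve R6 A 1 -> on_hand[A=41 B=20] avail[A=37 B=13] open={R3,R4,R6}
Step 10: commit R4 -> on_hand[A=38 B=20] avail[A=37 B=13] open={R3,R6}
Step 11: reserve R7 B 9 -> on_hand[A=38 B=20] avail[A=37 B=4] open={R3,R6,R7}
Step 12: cancel R6 -> on_hand[A=38 B=20] avail[A=38 B=4] open={R3,R7}
Step 13: reserve R8 A 4 -> on_hand[A=38 B=20] avail[A=34 B=4] open={R3,R7,R8}
Step 14: cancel R3 -> on_hand[A=38 B=20] avail[A=34 B=11] open={R7,R8}
Step 15: reserve R9 B 1 -> on_hand[A=38 B=20] avail[A=34 B=10] open={R7,R8,R9}
Step 16: cancel R9 -> on_hand[A=38 B=20] avail[A=34 B=11] open={R7,R8}
Step 17: commit R8 -> on_hand[A=34 B=20] avail[A=34 B=11] open={R7}
Step 18: reserve R10 A 9 -> on_hand[A=34 B=20] avail[A=25 B=11] open={R10,R7}
Step 19: cancel R7 -> on_hand[A=34 B=20] avail[A=25 B=20] open={R10}
Step 20: commit R10 -> on_hand[A=25 B=20] avail[A=25 B=20] open={}
Step 21: reserve R11 B 6 -> on_hand[A=25 B=20] avail[A=25 B=14] open={R11}
Step 22: reserve R12 B 6 -> on_hand[A=25 B=20] avail[A=25 B=8] open={R11,R12}
Final available[B] = 8

Answer: 8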